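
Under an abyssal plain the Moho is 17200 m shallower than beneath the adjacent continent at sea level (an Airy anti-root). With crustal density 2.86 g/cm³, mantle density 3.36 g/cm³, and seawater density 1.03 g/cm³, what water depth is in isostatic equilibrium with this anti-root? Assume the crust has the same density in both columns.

Replacing a thickness d of crust by seawater at the top must be balanced by replacing crust with mantle at the base: d (ρ_c − ρ_w) = a (ρ_m − ρ_c).
d = a (ρ_m − ρ_c)/(ρ_c − ρ_w) = 17200 m × 0.5/1.83 = 4700 m.

4700 m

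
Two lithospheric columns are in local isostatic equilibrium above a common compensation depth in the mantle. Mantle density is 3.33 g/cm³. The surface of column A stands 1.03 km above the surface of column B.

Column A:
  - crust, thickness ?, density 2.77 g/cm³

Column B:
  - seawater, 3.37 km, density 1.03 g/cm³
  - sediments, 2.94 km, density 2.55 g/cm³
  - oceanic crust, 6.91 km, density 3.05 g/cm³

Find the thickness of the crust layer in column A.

Take the compensation level at the base of the deeper column (depth z_c below the surface of column A) and equate Σ ρ_i t_i down to z_c; mantle fills any gap and the z_c terms cancel.
Column A: x×2.77 + (z_c − 0 − x)×3.33
Column B: 1.03×0 + 3.37×1.03 + 2.94×2.55 + 6.91×3.05 + (z_c − 1.03 − 13.22)×3.33
The z_c×3.33 term appears on both sides and cancels. Collect the known terms of each column as K = Σ(ρt)_known − 3.33 × (depth of known layers): K_A = 0 − 3.33×0 = 0; K_B = 32.0436 − 3.33×(1.03 + 13.22) = −15.4089.
Balance: K_A − x×(3.33 − 2.77) = K_B, so x = (K_A − K_B)/(3.33 − 2.77) = 15.4089/0.56 = 27.5 km.

27.5 km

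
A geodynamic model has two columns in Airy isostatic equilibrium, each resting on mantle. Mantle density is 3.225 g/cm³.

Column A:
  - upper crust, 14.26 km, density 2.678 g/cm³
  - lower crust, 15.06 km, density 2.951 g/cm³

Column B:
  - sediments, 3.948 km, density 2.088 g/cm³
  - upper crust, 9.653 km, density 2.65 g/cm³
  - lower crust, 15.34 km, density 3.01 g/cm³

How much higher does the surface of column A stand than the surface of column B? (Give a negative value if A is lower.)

For any compensation level in the mantle, the mantle terms cancel and isostasy reduces to e = (Σt_A − Σt_B) − (Σ(ρt)_A − Σ(ρt)_B) / ρ_m.
Σt_A = 29.32 km; Σt_B = 28.941 km; Σ(ρt)_A = 82.63034; Σ(ρt)_B = 79.997274 (in km·g/cm³).
e = (29.32 − 28.941) − (82.63034 − 79.997274) / 3.225 = −0.437 km.

−0.437 km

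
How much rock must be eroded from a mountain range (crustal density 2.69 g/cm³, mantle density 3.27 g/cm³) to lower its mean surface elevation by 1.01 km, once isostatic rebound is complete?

5.69 km

Net drop Δ = e − u = e − e ρ_c/ρ_m = e (ρ_m − ρ_c)/ρ_m.
e = Δ ρ_m/(ρ_m − ρ_c) = 1.01 km × 3.27/0.58 = 5.69 km.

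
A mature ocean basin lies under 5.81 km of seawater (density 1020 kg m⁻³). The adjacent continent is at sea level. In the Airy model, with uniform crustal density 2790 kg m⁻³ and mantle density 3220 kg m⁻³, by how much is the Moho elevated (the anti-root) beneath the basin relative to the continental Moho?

23.9 km

In Airy isostatic equilibrium: replacing crust with seawater at the top is compensated by replacing crust with mantle at the base: d (ρ_c − ρ_w) = a (ρ_m − ρ_c).
a = d (ρ_c − ρ_w)/(ρ_m − ρ_c) = 5.81 km × 1770/430 = 23.9 km.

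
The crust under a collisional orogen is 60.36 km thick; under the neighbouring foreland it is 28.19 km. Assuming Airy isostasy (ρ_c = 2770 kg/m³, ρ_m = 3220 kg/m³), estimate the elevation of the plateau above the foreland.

4.5 km

Excess crust Δ = 60.36 km − 28.19 km = 32.17 km, split between elevation h and root r with h + r = Δ.
Airy balance ρ_c h = (ρ_m − ρ_c) r gives r = h ρ_c/(ρ_m − ρ_c), so h (1 + ρ_c/(ρ_m − ρ_c)) = Δ, i.e. h = Δ (ρ_m − ρ_c)/ρ_m.
h = 32.17 km × 450/3220 = 4.5 km.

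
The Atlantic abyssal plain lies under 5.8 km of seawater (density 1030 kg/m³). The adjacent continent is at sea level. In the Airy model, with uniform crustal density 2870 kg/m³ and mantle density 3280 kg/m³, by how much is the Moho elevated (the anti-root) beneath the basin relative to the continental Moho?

26 km

In Airy isostatic equilibrium: replacing crust with seawater at the top is compensated by replacing crust with mantle at the base: d (ρ_c − ρ_w) = a (ρ_m − ρ_c).
a = d (ρ_c − ρ_w)/(ρ_m − ρ_c) = 5.8 km × 1840/410 = 26 km.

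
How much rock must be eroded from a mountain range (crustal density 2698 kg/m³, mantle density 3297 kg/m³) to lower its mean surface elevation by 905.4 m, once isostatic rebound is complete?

4980 m

Net drop Δ = e − u = e − e ρ_c/ρ_m = e (ρ_m − ρ_c)/ρ_m.
e = Δ ρ_m/(ρ_m − ρ_c) = 905.4 m × 3297/599 = 4980 m.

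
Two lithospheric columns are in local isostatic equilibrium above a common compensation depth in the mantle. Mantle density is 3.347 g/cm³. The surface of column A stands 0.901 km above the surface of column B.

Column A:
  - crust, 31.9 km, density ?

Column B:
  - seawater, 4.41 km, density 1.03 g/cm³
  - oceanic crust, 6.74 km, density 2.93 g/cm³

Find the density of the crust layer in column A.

2.84 g/cm³

Take the compensation level at the base of the deeper column (depth z_c below the surface of column A) and equate Σ ρ_i t_i down to z_c; mantle fills any gap and the z_c terms cancel.
Column A: 31.9×ρ + (z_c − 31.9)×3.347
Column B: 0.901×0 + 4.41×1.03 + 6.74×2.93 + (z_c − 0.901 − 11.15)×3.347
The z_c×3.347 term appears on both sides and cancels. Collect the known terms of each column as K = Σ(ρt)_known − 3.347 × (depth of known layers): K_A = 0 − 3.347×31.9 = −106.7693; K_B = 24.2905 − 3.347×(0.901 + 11.15) = −16.044197.
Balance: K_A + 31.9×ρ = K_B, so ρ = (K_B − K_A)/31.9 = 90.7251/31.9 = 2.84 g/cm³.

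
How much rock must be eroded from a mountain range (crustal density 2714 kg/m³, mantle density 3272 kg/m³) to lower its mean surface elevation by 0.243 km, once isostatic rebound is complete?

Net drop Δ = e − u = e − e ρ_c/ρ_m = e (ρ_m − ρ_c)/ρ_m.
e = Δ ρ_m/(ρ_m − ρ_c) = 0.243 km × 3272/558 = 1.42 km.

1.42 km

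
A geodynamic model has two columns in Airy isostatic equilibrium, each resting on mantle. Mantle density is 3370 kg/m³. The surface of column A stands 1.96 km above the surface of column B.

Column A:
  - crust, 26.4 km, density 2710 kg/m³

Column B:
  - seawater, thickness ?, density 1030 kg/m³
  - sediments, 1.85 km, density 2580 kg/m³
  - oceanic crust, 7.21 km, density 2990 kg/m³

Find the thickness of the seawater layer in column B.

2.83 km

Take the compensation level at the base of the deeper column (depth z_c below the surface of column A) and equate Σ ρ_i t_i down to z_c; mantle fills any gap and the z_c terms cancel.
Column A: 26.4×2710 + (z_c − 26.4)×3370
Column B: 1.96×0 + x×1030 + 1.85×2580 + 7.21×2990 + (z_c − 1.96 − 9.06 − x)×3370
The z_c×3370 term appears on both sides and cancels. Collect the known terms of each column as K = Σ(ρt)_known − 3370 × (depth of known layers): K_A = 71544 − 3370×26.4 = −17424; K_B = 26330.9 − 3370×(1.96 + 9.06) = −10806.5.
Balance: K_A = K_B − x×(3370 − 1030), so x = (K_B − K_A)/(3370 − 1030) = 6617.5/2340 = 2.83 km.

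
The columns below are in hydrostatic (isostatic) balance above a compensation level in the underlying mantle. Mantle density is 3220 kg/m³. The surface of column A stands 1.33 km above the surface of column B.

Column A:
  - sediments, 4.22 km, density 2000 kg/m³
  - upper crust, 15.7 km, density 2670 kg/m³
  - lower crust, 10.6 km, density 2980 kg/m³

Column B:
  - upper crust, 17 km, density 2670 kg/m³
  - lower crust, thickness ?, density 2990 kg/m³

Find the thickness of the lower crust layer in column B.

11.7 km

Take the compensation level at the base of the deeper column (depth z_c below the surface of column A) and equate Σ ρ_i t_i down to z_c; mantle fills any gap and the z_c terms cancel.
Column A: 4.22×2000 + 15.7×2670 + 10.6×2980 + (z_c − 30.52)×3220
Column B: 1.33×0 + 17×2670 + x×2990 + (z_c − 1.33 − 17 − x)×3220
The z_c×3220 term appears on both sides and cancels. Collect the known terms of each column as K = Σ(ρt)_known − 3220 × (depth of known layers): K_A = 81947 − 3220×30.52 = −16327.4; K_B = 45390 − 3220×(1.33 + 17) = −13632.6.
Balance: K_A = K_B − x×(3220 − 2990), so x = (K_B − K_A)/(3220 − 2990) = 2694.8/230 = 11.7 km.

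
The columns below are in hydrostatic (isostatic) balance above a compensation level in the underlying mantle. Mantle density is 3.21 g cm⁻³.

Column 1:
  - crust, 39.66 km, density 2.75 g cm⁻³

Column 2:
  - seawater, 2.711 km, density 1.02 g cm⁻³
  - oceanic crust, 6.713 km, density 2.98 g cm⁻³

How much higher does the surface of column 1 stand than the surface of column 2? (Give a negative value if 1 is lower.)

For any compensation level in the mantle, the mantle terms cancel and isostasy reduces to e = (Σt_1 − Σt_2) − (Σ(ρt)_1 − Σ(ρt)_2) / ρ_m.
Σt_1 = 39.66 km; Σt_2 = 9.424 km; Σ(ρt)_1 = 109.065; Σ(ρt)_2 = 22.76996 (in km·g cm⁻³).
e = (39.66 − 9.424) − (109.065 − 22.76996) / 3.21 = 3.35 km.

3.35 km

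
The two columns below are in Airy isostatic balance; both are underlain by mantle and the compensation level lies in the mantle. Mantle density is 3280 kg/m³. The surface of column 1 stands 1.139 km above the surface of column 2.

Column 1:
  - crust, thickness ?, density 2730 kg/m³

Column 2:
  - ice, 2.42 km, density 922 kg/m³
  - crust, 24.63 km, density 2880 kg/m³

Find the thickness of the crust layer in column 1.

35.1 km

Take the compensation level at the base of the deeper column (depth z_c below the surface of column 1) and equate Σ ρ_i t_i down to z_c; mantle fills any gap and the z_c terms cancel.
Column 1: x×2730 + (z_c − 0 − x)×3280
Column 2: 1.139×0 + 2.42×922 + 24.63×2880 + (z_c − 1.139 − 27.05)×3280
The z_c×3280 term appears on both sides and cancels. Collect the known terms of each column as K = Σ(ρt)_known − 3280 × (depth of known layers): K_1 = 0 − 3280×0 = 0; K_2 = 73165.64 − 3280×(1.139 + 27.05) = −19294.28.
Balance: K_1 − x×(3280 − 2730) = K_2, so x = (K_1 − K_2)/(3280 − 2730) = 19294.3/550 = 35.1 km.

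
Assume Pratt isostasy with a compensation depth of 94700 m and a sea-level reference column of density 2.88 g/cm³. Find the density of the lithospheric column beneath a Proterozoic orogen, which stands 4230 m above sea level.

Pratt balance: ρ_ref D = ρ (D + h).
ρ = ρ_ref D/(D + h) = 2.88 × 94700 m/(94700 m + 4230 m) = 2.76 g/cm³.

2.76 g/cm³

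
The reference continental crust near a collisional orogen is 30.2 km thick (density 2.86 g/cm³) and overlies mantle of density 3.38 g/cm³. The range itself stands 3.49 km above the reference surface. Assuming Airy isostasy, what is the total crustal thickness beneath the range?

52.9 km

Root depth r = h ρ_c / (ρ_m − ρ_c) = 3.49 km × 2.86 / 0.52 = 19.2 km.
Total thickness = T + h + r = 30.2 km + 3.49 km + 19.2 km = 52.9 km.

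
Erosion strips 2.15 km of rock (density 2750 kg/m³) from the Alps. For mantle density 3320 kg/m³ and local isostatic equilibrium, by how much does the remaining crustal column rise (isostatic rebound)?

Unloading: uplift u = e ρ_c/ρ_m = 2.15 km × 2750/3320 = 1.78 km.

1.78 km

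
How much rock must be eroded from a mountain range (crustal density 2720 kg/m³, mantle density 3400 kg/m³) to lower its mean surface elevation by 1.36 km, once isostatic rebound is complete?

6.8 km

Net drop Δ = e − u = e − e ρ_c/ρ_m = e (ρ_m − ρ_c)/ρ_m.
e = Δ ρ_m/(ρ_m − ρ_c) = 1.36 km × 3400/680 = 6.8 km.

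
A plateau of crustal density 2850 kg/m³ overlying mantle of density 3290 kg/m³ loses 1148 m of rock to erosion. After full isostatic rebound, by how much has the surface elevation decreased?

Rebound u = e ρ_c/ρ_m = 1148 m × 2850/3290 = 994.5 m.
Net surface drop = e − u = 1148 m − 994.5 m = e (ρ_m − ρ_c)/ρ_m = 154 m.

154 m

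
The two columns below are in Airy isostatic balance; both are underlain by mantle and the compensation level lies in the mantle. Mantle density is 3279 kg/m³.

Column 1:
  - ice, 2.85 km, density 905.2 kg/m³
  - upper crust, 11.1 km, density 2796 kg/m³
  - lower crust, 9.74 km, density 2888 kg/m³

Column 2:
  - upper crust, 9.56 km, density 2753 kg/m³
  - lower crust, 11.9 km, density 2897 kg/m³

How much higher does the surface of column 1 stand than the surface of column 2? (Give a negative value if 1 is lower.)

For any compensation level in the mantle, the mantle terms cancel and isostasy reduces to e = (Σt_1 − Σt_2) − (Σ(ρt)_1 − Σ(ρt)_2) / ρ_m.
Σt_1 = 23.69 km; Σt_2 = 21.46 km; Σ(ρt)_1 = 61744.54; Σ(ρt)_2 = 60792.98 (in km·kg/m³).
e = (23.69 − 21.46) − (61744.54 − 60792.98) / 3279 = 1.94 km.

1.94 km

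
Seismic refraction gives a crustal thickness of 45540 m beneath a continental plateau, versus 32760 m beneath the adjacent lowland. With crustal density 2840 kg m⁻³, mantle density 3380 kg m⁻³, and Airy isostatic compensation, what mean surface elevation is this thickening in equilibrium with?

2040 m

Excess crust Δ = 45540 m − 32760 m = 12780 m, split between elevation h and root r with h + r = Δ.
Airy balance ρ_c h = (ρ_m − ρ_c) r gives r = h ρ_c/(ρ_m − ρ_c), so h (1 + ρ_c/(ρ_m − ρ_c)) = Δ, i.e. h = Δ (ρ_m − ρ_c)/ρ_m.
h = 12780 m × 540/3380 = 2040 m.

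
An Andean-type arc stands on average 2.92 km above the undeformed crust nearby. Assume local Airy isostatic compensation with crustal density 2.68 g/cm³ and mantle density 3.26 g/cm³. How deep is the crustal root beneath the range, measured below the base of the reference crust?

13.5 km

Balancing pressure at the compensation depth: the weight of the topography is balanced by the buoyancy of the root, ρ_c h = (ρ_m − ρ_c) r.
r = h · ρ_c / (ρ_m − ρ_c) = 2.92 km × 2.68 / (3.26 − 2.68) = 13.5 km.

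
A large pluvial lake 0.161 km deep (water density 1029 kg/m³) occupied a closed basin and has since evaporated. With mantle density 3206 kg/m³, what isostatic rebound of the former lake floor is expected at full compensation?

u = d ρ_w/ρ_m = 0.161 km × 1029/3206 = 0.0517 km.

0.0517 km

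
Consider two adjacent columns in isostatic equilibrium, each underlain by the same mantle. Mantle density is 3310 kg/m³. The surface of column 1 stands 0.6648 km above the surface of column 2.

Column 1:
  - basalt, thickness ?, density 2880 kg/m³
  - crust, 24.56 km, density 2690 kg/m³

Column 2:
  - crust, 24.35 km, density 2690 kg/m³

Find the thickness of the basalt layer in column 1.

Take the compensation level at the base of the deeper column (depth z_c below the surface of column 1) and equate Σ ρ_i t_i down to z_c; mantle fills any gap and the z_c terms cancel.
Column 1: x×2880 + 24.56×2690 + (z_c − 24.56 − x)×3310
Column 2: 0.6648×0 + 24.35×2690 + (z_c − 0.6648 − 24.35)×3310
The z_c×3310 term appears on both sides and cancels. Collect the known terms of each column as K = Σ(ρt)_known − 3310 × (depth of known layers): K_1 = 66066.4 − 3310×24.56 = −15227.2; K_2 = 65501.5 − 3310×(0.6648 + 24.35) = −17297.488.
Balance: K_1 − x×(3310 − 2880) = K_2, so x = (K_1 − K_2)/(3310 − 2880) = 2070.29/430 = 4.81 km.

4.81 km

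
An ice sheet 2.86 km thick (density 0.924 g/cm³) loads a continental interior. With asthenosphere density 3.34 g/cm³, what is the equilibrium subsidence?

Equating mass per unit area of the two columns: the ice load ρ_ice t is balanced by mantle displaced below, ρ_m s.
s = t ρ_ice / ρ_m = 2.86 km × 0.924/3.34 = 0.791 km.

0.791 km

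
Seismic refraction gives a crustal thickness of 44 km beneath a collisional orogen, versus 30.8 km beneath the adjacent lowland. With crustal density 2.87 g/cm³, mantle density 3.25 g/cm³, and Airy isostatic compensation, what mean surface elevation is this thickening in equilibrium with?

1.54 km

Excess crust Δ = 44 km − 30.8 km = 13.2 km, split between elevation h and root r with h + r = Δ.
Airy balance ρ_c h = (ρ_m − ρ_c) r gives r = h ρ_c/(ρ_m − ρ_c), so h (1 + ρ_c/(ρ_m − ρ_c)) = Δ, i.e. h = Δ (ρ_m − ρ_c)/ρ_m.
h = 13.2 km × 0.38/3.25 = 1.54 km.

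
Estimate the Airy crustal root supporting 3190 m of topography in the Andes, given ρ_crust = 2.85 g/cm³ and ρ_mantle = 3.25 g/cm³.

Equating mass per unit area of the two columns: the weight of the topography is balanced by the buoyancy of the root, ρ_c h = (ρ_m − ρ_c) r.
r = h · ρ_c / (ρ_m − ρ_c) = 3190 m × 2.85 / (3.25 − 2.85) = 22700 m.

22700 m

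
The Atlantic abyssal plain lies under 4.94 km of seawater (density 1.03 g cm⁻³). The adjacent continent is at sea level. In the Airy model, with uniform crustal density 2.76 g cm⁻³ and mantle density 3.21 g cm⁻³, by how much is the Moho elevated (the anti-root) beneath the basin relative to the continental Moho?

In Airy isostatic equilibrium: replacing crust with seawater at the top is compensated by replacing crust with mantle at the base: d (ρ_c − ρ_w) = a (ρ_m − ρ_c).
a = d (ρ_c − ρ_w)/(ρ_m − ρ_c) = 4.94 km × 1.73/0.45 = 19 km.

19 km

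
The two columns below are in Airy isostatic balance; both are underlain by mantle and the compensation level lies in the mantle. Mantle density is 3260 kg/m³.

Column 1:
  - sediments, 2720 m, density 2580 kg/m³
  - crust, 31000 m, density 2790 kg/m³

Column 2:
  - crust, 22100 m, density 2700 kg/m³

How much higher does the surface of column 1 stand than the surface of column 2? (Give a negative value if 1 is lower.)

For any compensation level in the mantle, the mantle terms cancel and isostasy reduces to e = (Σt_1 − Σt_2) − (Σ(ρt)_1 − Σ(ρt)_2) / ρ_m.
Σt_1 = 33720 m; Σt_2 = 22100 m; Σ(ρt)_1 = 93507600; Σ(ρt)_2 = 59670000 (in m·kg/m³).
e = (33720 − 22100) − (93507600 − 59670000) / 3260 = 1240 m.

1240 m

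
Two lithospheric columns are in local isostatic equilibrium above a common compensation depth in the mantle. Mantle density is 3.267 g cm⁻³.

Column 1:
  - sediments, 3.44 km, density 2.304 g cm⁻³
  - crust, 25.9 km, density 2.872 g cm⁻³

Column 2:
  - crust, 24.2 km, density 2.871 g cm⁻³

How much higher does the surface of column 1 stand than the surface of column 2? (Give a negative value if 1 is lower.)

1.21 km

For any compensation level in the mantle, the mantle terms cancel and isostasy reduces to e = (Σt_1 − Σt_2) − (Σ(ρt)_1 − Σ(ρt)_2) / ρ_m.
Σt_1 = 29.34 km; Σt_2 = 24.2 km; Σ(ρt)_1 = 82.31056; Σ(ρt)_2 = 69.4782 (in km·g cm⁻³).
e = (29.34 − 24.2) − (82.31056 − 69.4782) / 3.267 = 1.21 km.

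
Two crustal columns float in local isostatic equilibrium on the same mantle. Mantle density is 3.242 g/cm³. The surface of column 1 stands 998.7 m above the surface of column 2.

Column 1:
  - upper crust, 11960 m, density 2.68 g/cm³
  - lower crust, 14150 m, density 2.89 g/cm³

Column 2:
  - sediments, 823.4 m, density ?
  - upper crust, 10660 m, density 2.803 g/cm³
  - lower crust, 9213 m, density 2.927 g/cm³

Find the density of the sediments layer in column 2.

2.17 g/cm³

Take the compensation level at the base of the deeper column (depth z_c below the surface of column 1) and equate Σ ρ_i t_i down to z_c; mantle fills any gap and the z_c terms cancel.
Column 1: 11960×2.68 + 14150×2.89 + (z_c − 26110)×3.242
Column 2: 998.7×0 + 823.4×ρ + 10660×2.803 + 9213×2.927 + (z_c − 998.7 − 20696.4)×3.242
The z_c×3.242 term appears on both sides and cancels. Collect the known terms of each column as K = Σ(ρt)_known − 3.242 × (depth of known layers): K_1 = 72946.3 − 3.242×26110 = −11702.32; K_2 = 56846.431 − 3.242×(998.7 + 20696.4) = −13489.0832.
Balance: K_1 = K_2 + 823.4×ρ, so ρ = (K_1 − K_2)/823.4 = 1786.76/823.4 = 2.17 g/cm³.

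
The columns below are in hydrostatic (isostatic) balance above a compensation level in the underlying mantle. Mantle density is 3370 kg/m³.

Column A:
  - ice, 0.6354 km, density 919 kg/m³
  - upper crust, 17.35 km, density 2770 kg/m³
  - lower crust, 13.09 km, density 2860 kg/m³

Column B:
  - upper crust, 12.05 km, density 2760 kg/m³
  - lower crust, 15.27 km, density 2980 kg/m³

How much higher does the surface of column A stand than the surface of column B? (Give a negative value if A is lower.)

1.58 km

For any compensation level in the mantle, the mantle terms cancel and isostasy reduces to e = (Σt_A − Σt_B) − (Σ(ρt)_A − Σ(ρt)_B) / ρ_m.
Σt_A = 31.0754 km; Σt_B = 27.32 km; Σ(ρt)_A = 86080.8326; Σ(ρt)_B = 78762.6 (in km·kg/m³).
e = (31.0754 − 27.32) − (86080.8326 − 78762.6) / 3370 = 1.58 km.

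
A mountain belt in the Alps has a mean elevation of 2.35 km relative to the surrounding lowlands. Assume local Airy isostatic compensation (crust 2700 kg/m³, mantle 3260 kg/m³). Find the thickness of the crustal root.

Equating mass per unit area of the two columns: the weight of the topography is balanced by the buoyancy of the root, ρ_c h = (ρ_m − ρ_c) r.
r = h · ρ_c / (ρ_m − ρ_c) = 2.35 km × 2700 / (3260 − 2700) = 11.3 km.

11.3 km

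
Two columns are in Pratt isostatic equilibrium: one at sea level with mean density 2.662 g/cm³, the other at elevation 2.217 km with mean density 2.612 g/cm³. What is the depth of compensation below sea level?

116 km

ρ_ref D = ρ (D + h) → D (ρ_ref − ρ) = ρ h.
D = ρ h/(ρ_ref − ρ) = 2.612 × 2.217 km/(2.662 − 2.612) = 116 km.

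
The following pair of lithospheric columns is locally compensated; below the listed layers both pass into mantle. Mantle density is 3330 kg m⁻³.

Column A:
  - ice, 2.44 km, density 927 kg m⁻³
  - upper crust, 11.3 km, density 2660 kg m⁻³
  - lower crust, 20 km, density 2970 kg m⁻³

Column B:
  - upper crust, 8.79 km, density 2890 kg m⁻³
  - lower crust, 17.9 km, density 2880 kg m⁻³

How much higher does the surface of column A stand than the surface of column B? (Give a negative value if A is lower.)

For any compensation level in the mantle, the mantle terms cancel and isostasy reduces to e = (Σt_A − Σt_B) − (Σ(ρt)_A − Σ(ρt)_B) / ρ_m.
Σt_A = 33.74 km; Σt_B = 26.69 km; Σ(ρt)_A = 91719.88; Σ(ρt)_B = 76955.1 (in km·kg m⁻³).
e = (33.74 − 26.69) − (91719.88 − 76955.1) / 3330 = 2.62 km.

2.62 km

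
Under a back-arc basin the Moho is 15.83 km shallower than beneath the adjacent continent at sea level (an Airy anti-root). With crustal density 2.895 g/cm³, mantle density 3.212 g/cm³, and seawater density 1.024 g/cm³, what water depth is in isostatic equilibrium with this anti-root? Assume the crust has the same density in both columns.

Replacing a thickness d of crust by seawater at the top must be balanced by replacing crust with mantle at the base: d (ρ_c − ρ_w) = a (ρ_m − ρ_c).
d = a (ρ_m − ρ_c)/(ρ_c − ρ_w) = 15.83 km × 0.317/1.871 = 2.68 km.

2.68 km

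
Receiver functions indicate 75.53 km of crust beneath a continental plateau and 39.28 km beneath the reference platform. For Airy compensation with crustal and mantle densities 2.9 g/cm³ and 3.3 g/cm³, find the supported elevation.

Excess crust Δ = 75.53 km − 39.28 km = 36.25 km, split between elevation h and root r with h + r = Δ.
Airy balance ρ_c h = (ρ_m − ρ_c) r gives r = h ρ_c/(ρ_m − ρ_c), so h (1 + ρ_c/(ρ_m − ρ_c)) = Δ, i.e. h = Δ (ρ_m − ρ_c)/ρ_m.
h = 36.25 km × 0.4/3.3 = 4.39 km.

4.39 km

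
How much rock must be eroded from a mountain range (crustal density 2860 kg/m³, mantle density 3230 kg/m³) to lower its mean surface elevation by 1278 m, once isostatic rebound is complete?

Net drop Δ = e − u = e − e ρ_c/ρ_m = e (ρ_m − ρ_c)/ρ_m.
e = Δ ρ_m/(ρ_m − ρ_c) = 1278 m × 3230/370 = 11200 m.

11200 m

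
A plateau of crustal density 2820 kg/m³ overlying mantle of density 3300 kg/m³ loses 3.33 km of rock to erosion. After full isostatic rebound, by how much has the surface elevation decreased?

Rebound u = e ρ_c/ρ_m = 3.33 km × 2820/3300 = 2.846 km.
Net surface drop = e − u = 3.33 km − 2.846 km = e (ρ_m − ρ_c)/ρ_m = 0.484 km.

0.484 km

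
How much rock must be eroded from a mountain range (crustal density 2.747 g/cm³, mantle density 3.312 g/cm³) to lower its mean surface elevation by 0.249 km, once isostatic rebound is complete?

1.46 km

Net drop Δ = e − u = e − e ρ_c/ρ_m = e (ρ_m − ρ_c)/ρ_m.
e = Δ ρ_m/(ρ_m − ρ_c) = 0.249 km × 3.312/0.565 = 1.46 km.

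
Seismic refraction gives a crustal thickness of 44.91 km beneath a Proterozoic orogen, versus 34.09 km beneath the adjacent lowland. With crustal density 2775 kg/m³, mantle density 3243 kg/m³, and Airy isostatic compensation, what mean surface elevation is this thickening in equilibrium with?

1.56 km

Excess crust Δ = 44.91 km − 34.09 km = 10.82 km, split between elevation h and root r with h + r = Δ.
Airy balance ρ_c h = (ρ_m − ρ_c) r gives r = h ρ_c/(ρ_m − ρ_c), so h (1 + ρ_c/(ρ_m − ρ_c)) = Δ, i.e. h = Δ (ρ_m − ρ_c)/ρ_m.
h = 10.82 km × 468/3243 = 1.56 km.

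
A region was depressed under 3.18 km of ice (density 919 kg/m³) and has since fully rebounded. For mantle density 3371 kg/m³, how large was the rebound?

Removing the load lets mantle flow back in; uplift u satisfies ρ_ice t = ρ_m u.
u = t ρ_ice/ρ_m = 3.18 km × 919/3371 = 0.867 km.

0.867 km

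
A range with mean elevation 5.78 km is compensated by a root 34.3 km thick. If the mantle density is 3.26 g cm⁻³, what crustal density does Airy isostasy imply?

ρ_c h = (ρ_m − ρ_c) r → ρ_c (h + r) = ρ_m r → ρ_c = ρ_m r / (h + r).
ρ_c = 3.26 × 34.3 km / (5.78 km + 34.3 km) = 2.79 g cm⁻³.

2.79 g cm⁻³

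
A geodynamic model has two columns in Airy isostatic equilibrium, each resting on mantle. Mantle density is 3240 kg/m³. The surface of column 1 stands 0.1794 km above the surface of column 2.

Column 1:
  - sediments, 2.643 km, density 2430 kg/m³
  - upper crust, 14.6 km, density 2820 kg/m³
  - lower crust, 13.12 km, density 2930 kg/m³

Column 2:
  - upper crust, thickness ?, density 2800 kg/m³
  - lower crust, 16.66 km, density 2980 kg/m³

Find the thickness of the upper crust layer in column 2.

16.9 km

Take the compensation level at the base of the deeper column (depth z_c below the surface of column 1) and equate Σ ρ_i t_i down to z_c; mantle fills any gap and the z_c terms cancel.
Column 1: 2.643×2430 + 14.6×2820 + 13.12×2930 + (z_c − 30.363)×3240
Column 2: 0.1794×0 + x×2800 + 16.66×2980 + (z_c − 0.1794 − 16.66 − x)×3240
The z_c×3240 term appears on both sides and cancels. Collect the known terms of each column as K = Σ(ρt)_known − 3240 × (depth of known layers): K_1 = 86036.09 − 3240×30.363 = −12340.03; K_2 = 49646.8 − 3240×(0.1794 + 16.66) = −4912.856.
Balance: K_1 = K_2 − x×(3240 − 2800), so x = (K_2 − K_1)/(3240 − 2800) = 7427.17/440 = 16.9 km.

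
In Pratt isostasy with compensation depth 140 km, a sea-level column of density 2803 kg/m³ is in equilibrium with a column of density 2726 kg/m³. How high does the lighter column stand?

ρ_ref D = ρ (D + h) → h = D (ρ_ref − ρ)/ρ.
h = 140 km × (2803 − 2726)/2726 = 3.95 km.

3.95 km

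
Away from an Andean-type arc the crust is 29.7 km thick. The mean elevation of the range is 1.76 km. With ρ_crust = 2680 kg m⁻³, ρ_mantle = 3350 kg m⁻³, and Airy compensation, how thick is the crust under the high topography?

Root depth r = h ρ_c / (ρ_m − ρ_c) = 1.76 km × 2680 / 670 = 7.04 km.
Total thickness = T + h + r = 29.7 km + 1.76 km + 7.04 km = 38.5 km.

38.5 km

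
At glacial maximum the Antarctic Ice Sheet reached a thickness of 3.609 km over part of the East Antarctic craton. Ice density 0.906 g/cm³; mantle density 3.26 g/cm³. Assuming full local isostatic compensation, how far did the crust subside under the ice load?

1 km

In Airy isostatic equilibrium: the ice load ρ_ice t is balanced by mantle displaced below, ρ_m s.
s = t ρ_ice / ρ_m = 3.609 km × 0.906/3.26 = 1 km.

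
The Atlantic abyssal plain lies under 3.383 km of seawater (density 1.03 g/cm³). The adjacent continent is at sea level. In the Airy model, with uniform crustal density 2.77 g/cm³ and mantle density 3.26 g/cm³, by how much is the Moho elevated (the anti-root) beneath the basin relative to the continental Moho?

12 km

Equating mass per unit area of the two columns: replacing crust with seawater at the top is compensated by replacing crust with mantle at the base: d (ρ_c − ρ_w) = a (ρ_m − ρ_c).
a = d (ρ_c − ρ_w)/(ρ_m − ρ_c) = 3.383 km × 1.74/0.49 = 12 km.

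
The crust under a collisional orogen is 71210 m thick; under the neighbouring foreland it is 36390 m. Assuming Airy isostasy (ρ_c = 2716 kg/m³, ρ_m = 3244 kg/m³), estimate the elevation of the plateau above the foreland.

5670 m

Excess crust Δ = 71210 m − 36390 m = 34820 m, split between elevation h and root r with h + r = Δ.
Airy balance ρ_c h = (ρ_m − ρ_c) r gives r = h ρ_c/(ρ_m − ρ_c), so h (1 + ρ_c/(ρ_m − ρ_c)) = Δ, i.e. h = Δ (ρ_m − ρ_c)/ρ_m.
h = 34820 m × 528/3244 = 5670 m.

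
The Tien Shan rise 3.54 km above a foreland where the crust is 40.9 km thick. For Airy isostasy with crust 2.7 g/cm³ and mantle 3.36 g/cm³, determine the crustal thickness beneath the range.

Root depth r = h ρ_c / (ρ_m − ρ_c) = 3.54 km × 2.7 / 0.66 = 14.48 km.
Total thickness = T + h + r = 40.9 km + 3.54 km + 14.48 km = 58.9 km.

58.9 km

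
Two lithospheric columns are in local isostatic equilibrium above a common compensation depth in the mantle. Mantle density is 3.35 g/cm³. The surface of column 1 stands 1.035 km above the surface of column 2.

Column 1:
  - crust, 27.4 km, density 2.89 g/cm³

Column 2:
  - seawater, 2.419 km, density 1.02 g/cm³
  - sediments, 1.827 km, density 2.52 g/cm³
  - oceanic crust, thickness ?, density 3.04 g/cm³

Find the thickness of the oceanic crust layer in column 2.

Take the compensation level at the base of the deeper column (depth z_c below the surface of column 1) and equate Σ ρ_i t_i down to z_c; mantle fills any gap and the z_c terms cancel.
Column 1: 27.4×2.89 + (z_c − 27.4)×3.35
Column 2: 1.035×0 + 2.419×1.02 + 1.827×2.52 + x×3.04 + (z_c − 1.035 − 4.246 − x)×3.35
The z_c×3.35 term appears on both sides and cancels. Collect the known terms of each column as K = Σ(ρt)_known − 3.35 × (depth of known layers): K_1 = 79.186 − 3.35×27.4 = −12.604; K_2 = 7.07142 − 3.35×(1.035 + 4.246) = −10.61993.
Balance: K_1 = K_2 − x×(3.35 − 3.04), so x = (K_2 − K_1)/(3.35 − 3.04) = 1.98407/0.31 = 6.4 km.

6.4 km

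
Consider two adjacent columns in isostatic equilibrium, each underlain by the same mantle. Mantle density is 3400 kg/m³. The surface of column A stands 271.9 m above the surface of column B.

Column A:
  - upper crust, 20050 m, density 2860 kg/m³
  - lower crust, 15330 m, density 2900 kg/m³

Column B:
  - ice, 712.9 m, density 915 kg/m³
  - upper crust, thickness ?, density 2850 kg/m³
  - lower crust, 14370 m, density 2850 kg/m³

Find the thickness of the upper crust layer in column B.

14300 m

Take the compensation level at the base of the deeper column (depth z_c below the surface of column A) and equate Σ ρ_i t_i down to z_c; mantle fills any gap and the z_c terms cancel.
Column A: 20050×2860 + 15330×2900 + (z_c − 35380)×3400
Column B: 271.9×0 + 712.9×915 + x×2850 + 14370×2850 + (z_c − 271.9 − 15082.9 − x)×3400
The z_c×3400 term appears on both sides and cancels. Collect the known terms of each column as K = Σ(ρt)_known − 3400 × (depth of known layers): K_A = 101800000 − 3400×35380 = −18492000; K_B = 41606803.5 − 3400×(271.9 + 15082.9) = −10599516.5.
Balance: K_A = K_B − x×(3400 − 2850), so x = (K_B − K_A)/(3400 − 2850) = 7892480/550 = 14300 m.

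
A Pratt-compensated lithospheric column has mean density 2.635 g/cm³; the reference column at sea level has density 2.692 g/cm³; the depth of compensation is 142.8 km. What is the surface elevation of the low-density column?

ρ_ref D = ρ (D + h) → h = D (ρ_ref − ρ)/ρ.
h = 142.8 km × (2.692 − 2.635)/2.635 = 3.09 km.

3.09 km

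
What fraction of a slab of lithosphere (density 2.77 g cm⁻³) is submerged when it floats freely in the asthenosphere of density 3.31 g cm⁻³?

Submerged fraction = ρ_obj/ρ_fluid = 2.77/3.31 = 83.7%.

83.7%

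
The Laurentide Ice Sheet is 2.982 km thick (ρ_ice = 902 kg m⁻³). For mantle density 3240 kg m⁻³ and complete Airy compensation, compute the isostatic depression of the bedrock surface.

0.83 km

For local isostatic compensation: the ice load ρ_ice t is balanced by mantle displaced below, ρ_m s.
s = t ρ_ice / ρ_m = 2.982 km × 902/3240 = 0.83 km.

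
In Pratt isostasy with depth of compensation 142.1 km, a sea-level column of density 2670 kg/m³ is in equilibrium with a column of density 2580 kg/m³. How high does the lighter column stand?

ρ_ref D = ρ (D + h) → h = D (ρ_ref − ρ)/ρ.
h = 142.1 km × (2670 − 2580)/2580 = 4.96 km.

4.96 km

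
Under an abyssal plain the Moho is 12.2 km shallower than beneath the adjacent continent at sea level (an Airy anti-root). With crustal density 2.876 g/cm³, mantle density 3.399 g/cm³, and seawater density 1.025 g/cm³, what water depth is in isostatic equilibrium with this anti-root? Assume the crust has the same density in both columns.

3.45 km

Replacing a thickness d of crust by seawater at the top must be balanced by replacing crust with mantle at the base: d (ρ_c − ρ_w) = a (ρ_m − ρ_c).
d = a (ρ_m − ρ_c)/(ρ_c − ρ_w) = 12.2 km × 0.523/1.851 = 3.45 km.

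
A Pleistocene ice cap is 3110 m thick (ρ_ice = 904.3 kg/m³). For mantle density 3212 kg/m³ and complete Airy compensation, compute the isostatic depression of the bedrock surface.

In Airy isostatic equilibrium: the ice load ρ_ice t is balanced by mantle displaced below, ρ_m s.
s = t ρ_ice / ρ_m = 3110 m × 904.3/3212 = 876 m.

876 m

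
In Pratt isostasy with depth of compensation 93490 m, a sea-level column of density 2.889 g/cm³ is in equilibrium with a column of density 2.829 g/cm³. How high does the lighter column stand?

ρ_ref D = ρ (D + h) → h = D (ρ_ref − ρ)/ρ.
h = 93490 m × (2.889 − 2.829)/2.829 = 1980 m.

1980 m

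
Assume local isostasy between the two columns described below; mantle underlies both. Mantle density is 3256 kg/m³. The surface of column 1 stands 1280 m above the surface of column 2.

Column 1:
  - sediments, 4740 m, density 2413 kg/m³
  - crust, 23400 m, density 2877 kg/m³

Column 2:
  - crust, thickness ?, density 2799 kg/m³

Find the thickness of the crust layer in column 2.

Take the compensation level at the base of the deeper column (depth z_c below the surface of column 1) and equate Σ ρ_i t_i down to z_c; mantle fills any gap and the z_c terms cancel.
Column 1: 4740×2413 + 23400×2877 + (z_c − 28140)×3256
Column 2: 1280×0 + x×2799 + (z_c − 1280 − 0 − x)×3256
The z_c×3256 term appears on both sides and cancels. Collect the known terms of each column as K = Σ(ρt)_known − 3256 × (depth of known layers): K_1 = 78759420 − 3256×28140 = −12864420; K_2 = 0 − 3256×(1280 + 0) = −4167680.
Balance: K_1 = K_2 − x×(3256 − 2799), so x = (K_2 − K_1)/(3256 − 2799) = 8696740/457 = 19000 m.

19000 m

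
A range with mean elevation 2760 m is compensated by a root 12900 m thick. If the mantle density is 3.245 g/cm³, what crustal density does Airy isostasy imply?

ρ_c h = (ρ_m − ρ_c) r → ρ_c (h + r) = ρ_m r → ρ_c = ρ_m r / (h + r).
ρ_c = 3.245 × 12900 m / (2760 m + 12900 m) = 2.67 g/cm³.

2.67 g/cm³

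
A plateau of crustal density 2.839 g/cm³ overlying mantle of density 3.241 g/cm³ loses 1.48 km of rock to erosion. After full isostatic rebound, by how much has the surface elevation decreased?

Rebound u = e ρ_c/ρ_m = 1.48 km × 2.839/3.241 = 1.296 km.
Net surface drop = e − u = 1.48 km − 1.296 km = e (ρ_m − ρ_c)/ρ_m = 0.184 km.

0.184 km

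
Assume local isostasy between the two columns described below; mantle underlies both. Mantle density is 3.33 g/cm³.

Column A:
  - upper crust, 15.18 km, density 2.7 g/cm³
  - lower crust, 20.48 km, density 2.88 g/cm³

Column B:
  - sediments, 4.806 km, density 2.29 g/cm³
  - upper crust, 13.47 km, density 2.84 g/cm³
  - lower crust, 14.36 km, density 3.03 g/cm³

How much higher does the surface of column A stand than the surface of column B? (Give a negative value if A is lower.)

For any compensation level in the mantle, the mantle terms cancel and isostasy reduces to e = (Σt_A − Σt_B) − (Σ(ρt)_A − Σ(ρt)_B) / ρ_m.
Σt_A = 35.66 km; Σt_B = 32.636 km; Σ(ρt)_A = 99.9684; Σ(ρt)_B = 92.77134 (in km·g/cm³).
e = (35.66 − 32.636) − (99.9684 − 92.77134) / 3.33 = 0.863 km.

0.863 km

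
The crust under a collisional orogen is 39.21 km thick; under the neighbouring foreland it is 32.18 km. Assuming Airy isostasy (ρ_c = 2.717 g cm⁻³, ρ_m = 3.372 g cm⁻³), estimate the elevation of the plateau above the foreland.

Excess crust Δ = 39.21 km − 32.18 km = 7.03 km, split between elevation h and root r with h + r = Δ.
Airy balance ρ_c h = (ρ_m − ρ_c) r gives r = h ρ_c/(ρ_m − ρ_c), so h (1 + ρ_c/(ρ_m − ρ_c)) = Δ, i.e. h = Δ (ρ_m − ρ_c)/ρ_m.
h = 7.03 km × 0.655/3.372 = 1.37 km.

1.37 km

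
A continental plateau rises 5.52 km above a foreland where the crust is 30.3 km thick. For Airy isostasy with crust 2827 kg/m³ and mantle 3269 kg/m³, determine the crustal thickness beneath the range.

Root depth r = h ρ_c / (ρ_m − ρ_c) = 5.52 km × 2827 / 442 = 35.31 km.
Total thickness = T + h + r = 30.3 km + 5.52 km + 35.31 km = 71.1 km.

71.1 km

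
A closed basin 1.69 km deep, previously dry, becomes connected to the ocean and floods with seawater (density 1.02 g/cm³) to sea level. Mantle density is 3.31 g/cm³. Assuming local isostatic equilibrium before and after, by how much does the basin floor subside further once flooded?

After flooding the water column is d + s deep. Its weight must equal the weight of mantle displaced by the extra subsidence s: (d + s) ρ_w = s ρ_m.
s = d ρ_w / (ρ_m − ρ_w) = 1.69 km × 1.02/(3.31 − 1.02) = 0.753 km.

0.753 km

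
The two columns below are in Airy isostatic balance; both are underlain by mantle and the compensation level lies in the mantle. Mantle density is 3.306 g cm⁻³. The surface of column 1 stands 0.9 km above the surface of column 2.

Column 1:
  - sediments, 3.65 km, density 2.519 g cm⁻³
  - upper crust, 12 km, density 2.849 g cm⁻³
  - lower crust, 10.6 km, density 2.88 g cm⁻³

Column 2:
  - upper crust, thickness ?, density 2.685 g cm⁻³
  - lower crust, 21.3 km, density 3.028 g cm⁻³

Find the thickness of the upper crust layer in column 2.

6.4 km

Take the compensation level at the base of the deeper column (depth z_c below the surface of column 1) and equate Σ ρ_i t_i down to z_c; mantle fills any gap and the z_c terms cancel.
Column 1: 3.65×2.519 + 12×2.849 + 10.6×2.88 + (z_c − 26.25)×3.306
Column 2: 0.9×0 + x×2.685 + 21.3×3.028 + (z_c − 0.9 − 21.3 − x)×3.306
The z_c×3.306 term appears on both sides and cancels. Collect the known terms of each column as K = Σ(ρt)_known − 3.306 × (depth of known layers): K_1 = 73.91035 − 3.306×26.25 = −12.87215; K_2 = 64.4964 − 3.306×(0.9 + 21.3) = −8.8968.
Balance: K_1 = K_2 − x×(3.306 − 2.685), so x = (K_2 − K_1)/(3.306 − 2.685) = 3.97535/0.621 = 6.4 km.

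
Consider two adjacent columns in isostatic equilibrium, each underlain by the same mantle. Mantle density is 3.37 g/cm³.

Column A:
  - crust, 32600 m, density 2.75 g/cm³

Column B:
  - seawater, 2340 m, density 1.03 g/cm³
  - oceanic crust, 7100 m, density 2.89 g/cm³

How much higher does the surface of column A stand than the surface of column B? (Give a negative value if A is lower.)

For any compensation level in the mantle, the mantle terms cancel and isostasy reduces to e = (Σt_A − Σt_B) − (Σ(ρt)_A − Σ(ρt)_B) / ρ_m.
Σt_A = 32600 m; Σt_B = 9440 m; Σ(ρt)_A = 89650; Σ(ρt)_B = 22929.2 (in m·g/cm³).
e = (32600 − 9440) − (89650 − 22929.2) / 3.37 = 3360 m.

3360 m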